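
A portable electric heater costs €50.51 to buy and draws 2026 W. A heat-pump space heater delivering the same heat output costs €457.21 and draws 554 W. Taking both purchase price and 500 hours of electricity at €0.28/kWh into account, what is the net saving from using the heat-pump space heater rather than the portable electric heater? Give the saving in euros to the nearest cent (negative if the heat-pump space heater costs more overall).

-€200.62

portable electric heater: €50.51 + (2026/1000) kW × 500 h × €0.28 = €50.51 + €283.64 = €334.15
heat-pump space heater: €457.21 + (554/1000) kW × 500 h × €0.28 = €457.21 + €77.56 = €534.77
Saving = €334.15 − €534.77 = −€200.62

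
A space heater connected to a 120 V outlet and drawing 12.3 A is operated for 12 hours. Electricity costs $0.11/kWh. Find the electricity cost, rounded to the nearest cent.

Power = 12.3 A × 120 V = 1476 W = 1.476 kW
Energy = 1.476 kW × 12 h = 17.712 kWh
Cost = 17.712 kWh × $0.11/kWh = $1.95

$1.95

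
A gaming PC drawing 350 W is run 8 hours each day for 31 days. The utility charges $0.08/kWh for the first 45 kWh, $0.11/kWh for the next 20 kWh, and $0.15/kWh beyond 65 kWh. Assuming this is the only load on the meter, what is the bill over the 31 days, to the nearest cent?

Runtime = 8 h/day × 31 days = 248 h
Energy = 0.35 kW × 248 h = 86.8 kWh
Tier 1 (0–45 kWh): 45 × $0.08 = $3.6
Tier 2 (45–65 kWh): 20 × $0.11 = $2.2
Above 65 kWh: 21.8 × $0.15 = $3.27
Bill = $9.07

$9.07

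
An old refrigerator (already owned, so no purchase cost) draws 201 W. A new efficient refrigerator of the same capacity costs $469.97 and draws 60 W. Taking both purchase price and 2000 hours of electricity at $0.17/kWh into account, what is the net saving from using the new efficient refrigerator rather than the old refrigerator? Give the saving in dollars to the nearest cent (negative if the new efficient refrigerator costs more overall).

-$422.03

old refrigerator: $0.00 + (201/1000) kW × 2000 h × $0.17 = $0.00 + $68.34 = $68.34
new efficient refrigerator: $469.97 + (60/1000) kW × 2000 h × $0.17 = $469.97 + $20.4 = $490.37
Saving = $68.34 − $490.37 = −$422.03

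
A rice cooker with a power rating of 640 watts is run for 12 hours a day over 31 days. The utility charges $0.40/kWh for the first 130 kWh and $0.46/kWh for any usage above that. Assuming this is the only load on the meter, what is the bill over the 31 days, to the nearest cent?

$101.72

Runtime = 12 h/day × 31 days = 372 h
Energy = 0.64 kW × 372 h = 238.08 kWh
Tier 1 (0–130 kWh): 130 × $0.40 = $52
Above 130 kWh: 108.08 × $0.46 = $49.7168
Bill = $101.72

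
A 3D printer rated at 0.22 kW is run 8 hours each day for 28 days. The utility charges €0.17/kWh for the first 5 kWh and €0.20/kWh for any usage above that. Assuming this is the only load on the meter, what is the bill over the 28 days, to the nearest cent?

€9.71

Runtime = 8 h/day × 28 days = 224 h
Energy = 0.22 kW × 224 h = 49.28 kWh
Tier 1 (0–5 kWh): 5 × €0.17 = €0.85
Above 5 kWh: 44.28 × €0.20 = €8.856
Bill = €9.71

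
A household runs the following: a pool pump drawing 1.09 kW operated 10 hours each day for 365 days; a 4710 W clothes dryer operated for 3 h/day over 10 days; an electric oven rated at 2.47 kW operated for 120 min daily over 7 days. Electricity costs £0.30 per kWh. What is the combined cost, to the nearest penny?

pool pump: Runtime = 10 h/day × 365 days = 3650 h
pool pump: 1.09 kW × 3650 h = 3978.5 kWh
clothes dryer: Runtime = 3 h/day × 10 days = 30 h
clothes dryer: 4.71 kW × 30 h = 141.3 kWh
electric oven: Runtime = 120 min × 7 = 840 min = 14 h
electric oven: 2.47 kW × 14 h = 34.58 kWh
Total energy = 4154.38 kWh
Cost = 4154.38 × £0.30 = £1246.31

£1246.31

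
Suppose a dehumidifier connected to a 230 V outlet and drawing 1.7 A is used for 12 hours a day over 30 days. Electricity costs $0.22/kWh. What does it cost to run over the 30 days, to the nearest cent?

$30.97

Power = 1.7 A × 230 V = 391 W = 0.391 kW
Runtime = 12 h/day × 30 days = 360 h
Energy = 0.391 kW × 360 h = 140.76 kWh
Cost = 140.76 kWh × $0.22/kWh = $30.97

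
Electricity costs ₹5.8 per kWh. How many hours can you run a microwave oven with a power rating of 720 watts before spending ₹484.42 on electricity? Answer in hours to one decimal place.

116.0 h

Energy available = ₹484.42 ÷ ₹5.8/kWh = 83.5207 kWh
Hours = 83.5207 kWh ÷ 0.72 kW = 116.0 h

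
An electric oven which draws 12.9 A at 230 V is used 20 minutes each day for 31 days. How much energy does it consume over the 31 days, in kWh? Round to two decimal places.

30.66 kWh

Power = 12.9 A × 230 V = 2967 W = 2.967 kW
Runtime = 20 min × 31 = 620 min = 10.333333… h
Energy = 2.967 kW × 10.333333… h = 30.659 kWh ≈ 30.66 kWh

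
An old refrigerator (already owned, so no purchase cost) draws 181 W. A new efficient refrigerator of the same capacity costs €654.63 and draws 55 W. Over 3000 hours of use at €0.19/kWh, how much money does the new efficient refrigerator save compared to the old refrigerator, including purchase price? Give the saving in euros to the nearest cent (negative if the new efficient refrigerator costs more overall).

old refrigerator: €0.00 + (181/1000) kW × 3000 h × €0.19 = €0.00 + €103.17 = €103.17
new efficient refrigerator: €654.63 + (55/1000) kW × 3000 h × €0.19 = €654.63 + €31.35 = €685.98
Saving = €103.17 − €685.98 = −€582.81

-€582.81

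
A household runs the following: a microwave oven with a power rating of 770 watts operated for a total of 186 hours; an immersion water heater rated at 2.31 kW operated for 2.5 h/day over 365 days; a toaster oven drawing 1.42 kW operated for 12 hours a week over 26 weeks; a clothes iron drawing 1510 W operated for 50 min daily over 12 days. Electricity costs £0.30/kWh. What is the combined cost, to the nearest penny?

microwave oven: 0.77 kW × 186 h = 143.22 kWh
immersion water heater: Runtime = 2.5 h/day × 365 days = 912.5 h
immersion water heater: 2.31 kW × 912.5 h = 2107.875 kWh
toaster oven: Runtime = 12 h/week × 26 weeks = 312 h
toaster oven: 1.42 kW × 312 h = 443.04 kWh
clothes iron: Runtime = 50 min × 12 = 600 min = 10 h
clothes iron: 1.51 kW × 10 h = 15.1 kWh
Total energy = 2709.235 kWh
Cost = 2709.235 × £0.30 = £812.77

£812.77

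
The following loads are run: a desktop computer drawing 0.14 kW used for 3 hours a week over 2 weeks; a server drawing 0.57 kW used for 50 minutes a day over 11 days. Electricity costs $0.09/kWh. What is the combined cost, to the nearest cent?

$0.55

desktop computer: Runtime = 3 h/week × 2 weeks = 6 h
desktop computer: 0.14 kW × 6 h = 0.84 kWh
server: Runtime = 50 min × 11 = 550 min = 9.166666… h
server: 0.57 kW × 9.166666… h = 5.225 kWh
Total energy = 6.065 kWh
Cost = 6.065 × $0.09 = $0.55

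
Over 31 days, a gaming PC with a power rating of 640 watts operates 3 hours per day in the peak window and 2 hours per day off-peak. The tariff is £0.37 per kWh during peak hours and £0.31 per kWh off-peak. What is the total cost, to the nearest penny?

Peak energy = 0.64 kW × 3 h × 31 = 59.52 kWh
Off-peak energy = 0.64 kW × 2 h × 31 = 39.68 kWh
Cost = 59.52 × £0.37 + 39.68 × £0.31 = £22.0224 + £12.3008 = £34.32

£34.32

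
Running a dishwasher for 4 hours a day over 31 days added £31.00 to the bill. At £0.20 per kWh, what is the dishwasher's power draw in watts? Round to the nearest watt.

Energy = £31.00 ÷ £0.20/kWh = 155 kWh
Runtime = 4 h/day × 31 days = 124 h
Power = 155 kWh ÷ 124 h = 1.25 kW = 1250 W

1250 W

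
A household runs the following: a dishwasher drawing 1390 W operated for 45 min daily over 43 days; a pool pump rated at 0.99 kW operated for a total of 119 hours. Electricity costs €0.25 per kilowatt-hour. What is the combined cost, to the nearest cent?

dishwasher: Runtime = 45 min × 43 = 1935 min = 32.25 h
dishwasher: 1.39 kW × 32.25 h = 44.8275 kWh
pool pump: 0.99 kW × 119 h = 117.81 kWh
Total energy = 162.6375 kWh
Cost = 162.6375 × €0.25 = €40.66

€40.66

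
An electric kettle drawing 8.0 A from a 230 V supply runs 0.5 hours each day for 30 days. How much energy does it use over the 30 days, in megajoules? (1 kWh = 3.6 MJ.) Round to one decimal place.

99.4 MJ

Power = 8.0 A × 230 V = 1840 W = 1.84 kW
Runtime = 0.5 h/day × 30 days = 15 h
Energy = 1.84 kW × 15 h = 27.6 kWh
= 27.6 × 3.6 MJ = 99.4 MJ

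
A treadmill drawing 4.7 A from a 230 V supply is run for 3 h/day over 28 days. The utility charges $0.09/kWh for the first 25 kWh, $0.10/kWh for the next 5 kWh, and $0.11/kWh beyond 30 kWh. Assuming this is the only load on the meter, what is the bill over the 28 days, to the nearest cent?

$9.44

Power = 4.7 A × 230 V = 1081 W = 1.081 kW
Runtime = 3 h/day × 28 days = 84 h
Energy = 1.081 kW × 84 h = 90.804 kWh
Tier 1 (0–25 kWh): 25 × $0.09 = $2.25
Tier 2 (25–30 kWh): 5 × $0.10 = $0.5
Above 30 kWh: 60.804 × $0.11 = $6.68844
Bill = $9.44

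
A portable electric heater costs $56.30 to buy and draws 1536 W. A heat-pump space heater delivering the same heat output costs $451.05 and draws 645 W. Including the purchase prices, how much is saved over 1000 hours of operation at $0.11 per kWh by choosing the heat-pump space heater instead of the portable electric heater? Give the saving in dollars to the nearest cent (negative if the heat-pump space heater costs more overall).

portable electric heater: $56.30 + (1536/1000) kW × 1000 h × $0.11 = $56.30 + $168.96 = $225.26
heat-pump space heater: $451.05 + (645/1000) kW × 1000 h × $0.11 = $451.05 + $70.95 = $522
Saving = $225.26 − $522 = −$296.74

-$296.74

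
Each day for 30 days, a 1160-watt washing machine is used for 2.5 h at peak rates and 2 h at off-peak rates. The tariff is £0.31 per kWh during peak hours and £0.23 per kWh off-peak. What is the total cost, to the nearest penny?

£42.98

Peak energy = 1.16 kW × 2.5 h × 30 = 87 kWh
Off-peak energy = 1.16 kW × 2 h × 30 = 69.6 kWh
Cost = 87 × £0.31 + 69.6 × £0.23 = £26.97 + £16.008 = £42.98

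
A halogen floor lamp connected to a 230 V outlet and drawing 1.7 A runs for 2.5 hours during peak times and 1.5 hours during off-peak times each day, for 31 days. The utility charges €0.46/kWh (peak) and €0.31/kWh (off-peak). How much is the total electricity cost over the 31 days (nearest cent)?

Power = 1.7 A × 230 V = 391 W = 0.391 kW
Peak energy = 0.391 kW × 2.5 h × 31 = 30.3025 kWh
Off-peak energy = 0.391 kW × 1.5 h × 31 = 18.1815 kWh
Cost = 30.3025 × €0.46 + 18.1815 × €0.31 = €13.93915 + €5.636265 = €19.58

€19.58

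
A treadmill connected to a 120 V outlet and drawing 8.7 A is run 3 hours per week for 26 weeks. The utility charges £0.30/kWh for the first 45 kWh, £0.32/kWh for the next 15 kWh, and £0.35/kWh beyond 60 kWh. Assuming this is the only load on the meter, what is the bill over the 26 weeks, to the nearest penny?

Power = 8.7 A × 120 V = 1044 W = 1.044 kW
Runtime = 3 h/week × 26 weeks = 78 h
Energy = 1.044 kW × 78 h = 81.432 kWh
Tier 1 (0–45 kWh): 45 × £0.30 = £13.5
Tier 2 (45–60 kWh): 15 × £0.32 = £4.8
Above 60 kWh: 21.432 × £0.35 = £7.5012
Bill = £25.80

£25.80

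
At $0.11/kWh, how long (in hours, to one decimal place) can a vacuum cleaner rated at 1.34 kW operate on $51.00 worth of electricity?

346.0 h

Energy available = $51.00 ÷ $0.11/kWh = 463.6364 kWh
Hours = 463.6364 kWh ÷ 1.34 kW = 346.0 h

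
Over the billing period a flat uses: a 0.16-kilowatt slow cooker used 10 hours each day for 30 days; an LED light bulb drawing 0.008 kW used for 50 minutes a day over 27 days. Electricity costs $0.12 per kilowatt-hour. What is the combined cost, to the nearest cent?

$5.78

slow cooker: Runtime = 10 h/day × 30 days = 300 h
slow cooker: 0.16 kW × 300 h = 48 kWh
LED light bulb: Runtime = 50 min × 27 = 1350 min = 22.5 h
LED light bulb: 0.008 kW × 22.5 h = 0.18 kWh
Total energy = 48.18 kWh
Cost = 48.18 × $0.12 = $5.78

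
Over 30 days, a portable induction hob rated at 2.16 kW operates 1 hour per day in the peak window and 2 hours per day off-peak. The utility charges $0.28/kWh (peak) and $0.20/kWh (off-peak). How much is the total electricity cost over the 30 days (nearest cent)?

Peak energy = 2.16 kW × 1 h × 30 = 64.8 kWh
Off-peak energy = 2.16 kW × 2 h × 30 = 129.6 kWh
Cost = 64.8 × $0.28 + 129.6 × $0.20 = $18.144 + $25.92 = $44.06

$44.06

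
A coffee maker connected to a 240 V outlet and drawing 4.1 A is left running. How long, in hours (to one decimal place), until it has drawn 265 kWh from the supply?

Power = 4.1 A × 240 V = 984 W = 0.984 kW
Hours = 265 kWh ÷ 0.984 kW = 269.3 h

269.3 h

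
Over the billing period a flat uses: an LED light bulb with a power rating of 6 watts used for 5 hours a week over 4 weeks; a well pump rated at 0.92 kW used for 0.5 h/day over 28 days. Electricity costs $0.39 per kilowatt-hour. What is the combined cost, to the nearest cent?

$5.07

LED light bulb: Runtime = 5 h/week × 4 weeks = 20 h
LED light bulb: 0.006 kW × 20 h = 0.12 kWh
well pump: Runtime = 0.5 h/day × 28 days = 14 h
well pump: 0.92 kW × 14 h = 12.88 kWh
Total energy = 13 kWh
Cost = 13 × $0.39 = $5.07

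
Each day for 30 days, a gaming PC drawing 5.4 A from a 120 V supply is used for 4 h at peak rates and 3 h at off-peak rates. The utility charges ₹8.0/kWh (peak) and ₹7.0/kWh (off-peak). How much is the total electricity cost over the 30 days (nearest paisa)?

₹1030.32

Power = 5.4 A × 120 V = 648 W = 0.648 kW
Peak energy = 0.648 kW × 4 h × 30 = 77.76 kWh
Off-peak energy = 0.648 kW × 3 h × 30 = 58.32 kWh
Cost = 77.76 × ₹8.0 + 58.32 × ₹7.0 = ₹622.08 + ₹408.24 = ₹1030.32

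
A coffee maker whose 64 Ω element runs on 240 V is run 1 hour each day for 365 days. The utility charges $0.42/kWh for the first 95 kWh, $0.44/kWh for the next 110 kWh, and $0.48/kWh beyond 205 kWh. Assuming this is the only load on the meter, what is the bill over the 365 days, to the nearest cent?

$147.58

Power = V²/R = 240²/64 = 900 W = 0.9 kW
Runtime = 1 h/day × 365 days = 365 h
Energy = 0.9 kW × 365 h = 328.5 kWh
Tier 1 (0–95 kWh): 95 × $0.42 = $39.9
Tier 2 (95–205 kWh): 110 × $0.44 = $48.4
Above 205 kWh: 123.5 × $0.48 = $59.28
Bill = $147.58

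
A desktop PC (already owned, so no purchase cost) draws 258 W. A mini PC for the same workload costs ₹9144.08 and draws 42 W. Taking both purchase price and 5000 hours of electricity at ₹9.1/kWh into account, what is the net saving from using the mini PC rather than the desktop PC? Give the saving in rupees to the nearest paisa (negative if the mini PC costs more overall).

desktop PC: ₹0.00 + (258/1000) kW × 5000 h × ₹9.1 = ₹0.00 + ₹11739 = ₹11739
mini PC: ₹9144.08 + (42/1000) kW × 5000 h × ₹9.1 = ₹9144.08 + ₹1911 = ₹11055.08
Saving = ₹11739 − ₹11055.08 = ₹683.92

₹683.92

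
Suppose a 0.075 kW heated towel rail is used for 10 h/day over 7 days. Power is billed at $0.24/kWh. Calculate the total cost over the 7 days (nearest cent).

Runtime = 10 h/day × 7 days = 70 h
Energy = 0.075 kW × 70 h = 5.25 kWh
Cost = 5.25 kWh × $0.24/kWh = $1.26

$1.26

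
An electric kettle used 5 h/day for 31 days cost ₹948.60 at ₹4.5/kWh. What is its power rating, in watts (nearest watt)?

1360 W

Energy = ₹948.60 ÷ ₹4.5/kWh = 210.8 kWh
Runtime = 5 h/day × 31 days = 155 h
Power = 210.8 kWh ÷ 155 h = 1.36 kW = 1360 W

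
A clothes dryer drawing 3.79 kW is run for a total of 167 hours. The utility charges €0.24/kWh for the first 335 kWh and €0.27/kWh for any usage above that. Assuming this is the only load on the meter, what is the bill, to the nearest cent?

Energy = 3.79 kW × 167 h = 632.93 kWh
Tier 1 (0–335 kWh): 335 × €0.24 = €80.4
Above 335 kWh: 297.93 × €0.27 = €80.4411
Bill = €160.84

€160.84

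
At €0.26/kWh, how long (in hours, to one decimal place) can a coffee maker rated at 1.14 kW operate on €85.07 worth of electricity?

Energy available = €85.07 ÷ €0.26/kWh = 327.1923 kWh
Hours = 327.1923 kWh ÷ 1.14 kW = 287.0 h

287.0 h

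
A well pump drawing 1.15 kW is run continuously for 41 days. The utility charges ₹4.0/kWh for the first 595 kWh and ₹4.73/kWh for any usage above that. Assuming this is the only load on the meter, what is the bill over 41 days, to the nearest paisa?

Runtime = 24 h × 41 = 984 h
Energy = 1.15 kW × 984 h = 1131.6 kWh
Tier 1 (0–595 kWh): 595 × ₹4.0 = ₹2380
Above 595 kWh: 536.6 × ₹4.73 = ₹2538.118
Bill = ₹4918.12

₹4918.12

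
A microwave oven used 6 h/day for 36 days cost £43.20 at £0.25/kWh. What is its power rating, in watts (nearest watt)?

800 W

Energy = £43.20 ÷ £0.25/kWh = 172.8 kWh
Runtime = 6 h/day × 36 days = 216 h
Power = 172.8 kWh ÷ 216 h = 0.8 kW = 800 W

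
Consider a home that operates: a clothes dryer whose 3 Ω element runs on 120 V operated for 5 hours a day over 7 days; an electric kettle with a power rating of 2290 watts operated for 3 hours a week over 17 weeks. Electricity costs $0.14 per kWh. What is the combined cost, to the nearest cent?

clothes dryer: Power = V²/R = 120²/3 = 4800 W = 4.8 kW
clothes dryer: Runtime = 5 h/day × 7 days = 35 h
clothes dryer: 4.8 kW × 35 h = 168 kWh
electric kettle: Runtime = 3 h/week × 17 weeks = 51 h
electric kettle: 2.29 kW × 51 h = 116.79 kWh
Total energy = 284.79 kWh
Cost = 284.79 × $0.14 = $39.87

$39.87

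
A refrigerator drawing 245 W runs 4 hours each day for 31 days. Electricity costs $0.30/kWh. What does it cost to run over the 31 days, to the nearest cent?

Runtime = 4 h/day × 31 days = 124 h
Energy = 0.245 kW × 124 h = 30.38 kWh
Cost = 30.38 kWh × $0.30/kWh = $9.11

$9.11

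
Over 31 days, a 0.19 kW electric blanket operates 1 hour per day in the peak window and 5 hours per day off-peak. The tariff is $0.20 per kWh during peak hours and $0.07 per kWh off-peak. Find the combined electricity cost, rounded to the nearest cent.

$3.24

Peak energy = 0.19 kW × 1 h × 31 = 5.89 kWh
Off-peak energy = 0.19 kW × 5 h × 31 = 29.45 kWh
Cost = 5.89 × $0.20 + 29.45 × $0.07 = $1.178 + $2.0615 = $3.24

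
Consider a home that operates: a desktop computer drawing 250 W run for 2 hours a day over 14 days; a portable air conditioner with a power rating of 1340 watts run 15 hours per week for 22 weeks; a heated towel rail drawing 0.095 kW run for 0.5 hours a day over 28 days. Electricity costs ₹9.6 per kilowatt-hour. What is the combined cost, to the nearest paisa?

desktop computer: Runtime = 2 h/day × 14 days = 28 h
desktop computer: 0.25 kW × 28 h = 7 kWh
portable air conditioner: Runtime = 15 h/week × 22 weeks = 330 h
portable air conditioner: 1.34 kW × 330 h = 442.2 kWh
heated towel rail: Runtime = 0.5 h/day × 28 days = 14 h
heated towel rail: 0.095 kW × 14 h = 1.33 kWh
Total energy = 450.53 kWh
Cost = 450.53 × ₹9.6 = ₹4325.09

₹4325.09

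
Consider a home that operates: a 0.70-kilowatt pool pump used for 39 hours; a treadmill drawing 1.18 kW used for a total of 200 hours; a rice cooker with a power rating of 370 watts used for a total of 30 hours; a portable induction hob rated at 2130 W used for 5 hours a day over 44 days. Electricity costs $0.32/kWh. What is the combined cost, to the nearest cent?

$237.76

pool pump: 0.7 kW × 39 h = 27.3 kWh
treadmill: 1.18 kW × 200 h = 236 kWh
rice cooker: 0.37 kW × 30 h = 11.1 kWh
portable induction hob: Runtime = 5 h/day × 44 days = 220 h
portable induction hob: 2.13 kW × 220 h = 468.6 kWh
Total energy = 743 kWh
Cost = 743 × $0.32 = $237.76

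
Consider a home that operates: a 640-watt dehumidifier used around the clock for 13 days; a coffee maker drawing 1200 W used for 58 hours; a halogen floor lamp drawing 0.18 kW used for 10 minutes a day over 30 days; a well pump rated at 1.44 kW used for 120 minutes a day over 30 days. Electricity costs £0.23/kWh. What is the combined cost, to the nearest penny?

£82.01

dehumidifier: Runtime = 24 h × 13 = 312 h
dehumidifier: 0.64 kW × 312 h = 199.68 kWh
coffee maker: 1.2 kW × 58 h = 69.6 kWh
halogen floor lamp: Runtime = 10 min × 30 = 300 min = 5 h
halogen floor lamp: 0.18 kW × 5 h = 0.9 kWh
well pump: Runtime = 120 min × 30 = 3600 min = 60 h
well pump: 1.44 kW × 60 h = 86.4 kWh
Total energy = 356.58 kWh
Cost = 356.58 × £0.23 = £82.01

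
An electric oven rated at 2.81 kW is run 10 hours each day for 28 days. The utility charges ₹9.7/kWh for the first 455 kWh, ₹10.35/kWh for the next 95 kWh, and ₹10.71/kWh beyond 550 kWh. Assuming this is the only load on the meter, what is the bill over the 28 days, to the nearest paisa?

Runtime = 10 h/day × 28 days = 280 h
Energy = 2.81 kW × 280 h = 786.8 kWh
Tier 1 (0–455 kWh): 455 × ₹9.7 = ₹4413.5
Tier 2 (455–550 kWh): 95 × ₹10.35 = ₹983.25
Above 550 kWh: 236.8 × ₹10.71 = ₹2536.128
Bill = ₹7932.88

₹7932.88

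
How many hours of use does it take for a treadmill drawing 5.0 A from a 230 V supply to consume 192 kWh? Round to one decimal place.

Power = 5.0 A × 230 V = 1150 W = 1.15 kW
Hours = 192 kWh ÷ 1.15 kW = 167.0 h

167.0 h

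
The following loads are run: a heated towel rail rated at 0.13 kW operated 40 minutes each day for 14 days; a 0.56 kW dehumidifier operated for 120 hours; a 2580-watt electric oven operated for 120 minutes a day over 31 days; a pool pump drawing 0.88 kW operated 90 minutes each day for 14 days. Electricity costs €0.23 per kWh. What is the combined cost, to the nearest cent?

€56.78

heated towel rail: Runtime = 40 min × 14 = 560 min = 9.333333… h
heated towel rail: 0.13 kW × 9.333333… h = 1.213333… kWh
dehumidifier: 0.56 kW × 120 h = 67.2 kWh
electric oven: Runtime = 120 min × 31 = 3720 min = 62 h
electric oven: 2.58 kW × 62 h = 159.96 kWh
pool pump: Runtime = 90 min × 14 = 1260 min = 21 h
pool pump: 0.88 kW × 21 h = 18.48 kWh
Total energy = 246.853333… kWh
Cost = 246.853333… × €0.23 = €56.78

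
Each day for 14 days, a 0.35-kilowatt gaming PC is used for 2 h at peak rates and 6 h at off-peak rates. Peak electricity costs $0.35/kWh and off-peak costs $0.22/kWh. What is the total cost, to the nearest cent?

$9.90

Peak energy = 0.35 kW × 2 h × 14 = 9.8 kWh
Off-peak energy = 0.35 kW × 6 h × 14 = 29.4 kWh
Cost = 9.8 × $0.35 + 29.4 × $0.22 = $3.43 + $6.468 = $9.90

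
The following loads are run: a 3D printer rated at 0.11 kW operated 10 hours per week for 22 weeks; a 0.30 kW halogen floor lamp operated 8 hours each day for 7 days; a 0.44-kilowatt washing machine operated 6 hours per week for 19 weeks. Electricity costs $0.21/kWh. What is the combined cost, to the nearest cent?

$19.14

3D printer: Runtime = 10 h/week × 22 weeks = 220 h
3D printer: 0.11 kW × 220 h = 24.2 kWh
halogen floor lamp: Runtime = 8 h/day × 7 days = 56 h
halogen floor lamp: 0.3 kW × 56 h = 16.8 kWh
washing machine: Runtime = 6 h/week × 19 weeks = 114 h
washing machine: 0.44 kW × 114 h = 50.16 kWh
Total energy = 91.16 kWh
Cost = 91.16 × $0.21 = $19.14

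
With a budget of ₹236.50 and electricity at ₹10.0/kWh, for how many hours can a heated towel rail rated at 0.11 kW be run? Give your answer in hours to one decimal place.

215.0 h

Energy available = ₹236.50 ÷ ₹10.0/kWh = 23.65 kWh
Hours = 23.65 kWh ÷ 0.11 kW = 215.0 h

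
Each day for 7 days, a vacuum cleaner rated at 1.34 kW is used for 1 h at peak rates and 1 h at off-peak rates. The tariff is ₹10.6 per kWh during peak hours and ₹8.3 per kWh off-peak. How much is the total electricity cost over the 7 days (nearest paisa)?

Peak energy = 1.34 kW × 1 h × 7 = 9.38 kWh
Off-peak energy = 1.34 kW × 1 h × 7 = 9.38 kWh
Cost = 9.38 × ₹10.6 + 9.38 × ₹8.3 = ₹99.428 + ₹77.854 = ₹177.28

₹177.28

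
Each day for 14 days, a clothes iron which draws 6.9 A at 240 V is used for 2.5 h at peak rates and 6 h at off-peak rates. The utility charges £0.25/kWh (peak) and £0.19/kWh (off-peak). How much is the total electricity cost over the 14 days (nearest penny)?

£40.92

Power = 6.9 A × 240 V = 1656 W = 1.656 kW
Peak energy = 1.656 kW × 2.5 h × 14 = 57.96 kWh
Off-peak energy = 1.656 kW × 6 h × 14 = 139.104 kWh
Cost = 57.96 × £0.25 + 139.104 × £0.19 = £14.49 + £26.42976 = £40.92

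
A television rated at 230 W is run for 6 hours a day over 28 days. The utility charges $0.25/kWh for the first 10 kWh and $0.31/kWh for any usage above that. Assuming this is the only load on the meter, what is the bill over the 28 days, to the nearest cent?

Runtime = 6 h/day × 28 days = 168 h
Energy = 0.23 kW × 168 h = 38.64 kWh
Tier 1 (0–10 kWh): 10 × $0.25 = $2.5
Above 10 kWh: 28.64 × $0.31 = $8.8784
Bill = $11.38

$11.38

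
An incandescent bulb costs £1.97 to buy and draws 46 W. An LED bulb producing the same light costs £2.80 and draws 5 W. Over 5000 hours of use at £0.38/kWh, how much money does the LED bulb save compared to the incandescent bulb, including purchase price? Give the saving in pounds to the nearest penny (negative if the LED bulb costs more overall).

incandescent bulb: £1.97 + (46/1000) kW × 5000 h × £0.38 = £1.97 + £87.4 = £89.37
LED bulb: £2.80 + (5/1000) kW × 5000 h × £0.38 = £2.80 + £9.5 = £12.3
Saving = £89.37 − £12.3 = £77.07

£77.07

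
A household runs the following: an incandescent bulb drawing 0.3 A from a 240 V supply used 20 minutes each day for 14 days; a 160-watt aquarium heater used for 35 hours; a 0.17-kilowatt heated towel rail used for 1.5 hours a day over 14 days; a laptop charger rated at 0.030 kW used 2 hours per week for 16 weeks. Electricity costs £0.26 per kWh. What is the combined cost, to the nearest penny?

£2.72

incandescent bulb: Power = 0.3 A × 240 V = 72 W = 0.072 kW
incandescent bulb: Runtime = 20 min × 14 = 280 min = 4.666666… h
incandescent bulb: 0.072 kW × 4.666666… h = 0.336 kWh
aquarium heater: 0.16 kW × 35 h = 5.6 kWh
heated towel rail: Runtime = 1.5 h/day × 14 days = 21 h
heated towel rail: 0.17 kW × 21 h = 3.57 kWh
laptop charger: Runtime = 2 h/week × 16 weeks = 32 h
laptop charger: 0.03 kW × 32 h = 0.96 kWh
Total energy = 10.466 kWh
Cost = 10.466 × £0.26 = £2.72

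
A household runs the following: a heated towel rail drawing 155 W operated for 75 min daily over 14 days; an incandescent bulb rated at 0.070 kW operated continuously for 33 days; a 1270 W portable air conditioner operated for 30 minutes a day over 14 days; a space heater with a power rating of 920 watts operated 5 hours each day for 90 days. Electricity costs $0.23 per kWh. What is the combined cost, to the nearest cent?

heated towel rail: Runtime = 75 min × 14 = 1050 min = 17.5 h
heated towel rail: 0.155 kW × 17.5 h = 2.7125 kWh
incandescent bulb: Runtime = 24 h × 33 = 792 h
incandescent bulb: 0.07 kW × 792 h = 55.44 kWh
portable air conditioner: Runtime = 30 min × 14 = 420 min = 7 h
portable air conditioner: 1.27 kW × 7 h = 8.89 kWh
space heater: Runtime = 5 h/day × 90 days = 450 h
space heater: 0.92 kW × 450 h = 414 kWh
Total energy = 481.0425 kWh
Cost = 481.0425 × $0.23 = $110.64

$110.64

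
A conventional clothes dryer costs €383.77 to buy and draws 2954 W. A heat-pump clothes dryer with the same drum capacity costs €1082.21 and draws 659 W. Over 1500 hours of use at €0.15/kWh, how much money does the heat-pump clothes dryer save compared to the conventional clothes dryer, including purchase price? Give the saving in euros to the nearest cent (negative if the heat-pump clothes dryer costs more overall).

-€182.07

conventional clothes dryer: €383.77 + (2954/1000) kW × 1500 h × €0.15 = €383.77 + €664.65 = €1048.42
heat-pump clothes dryer: €1082.21 + (659/1000) kW × 1500 h × €0.15 = €1082.21 + €148.275 = €1230.485
Saving = €1048.42 − €1230.485 = −€182.065 → -€182.07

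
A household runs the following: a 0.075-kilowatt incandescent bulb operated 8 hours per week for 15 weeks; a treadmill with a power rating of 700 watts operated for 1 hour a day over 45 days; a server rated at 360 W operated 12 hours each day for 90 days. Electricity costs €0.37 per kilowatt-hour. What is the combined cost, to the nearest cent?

incandescent bulb: Runtime = 8 h/week × 15 weeks = 120 h
incandescent bulb: 0.075 kW × 120 h = 9 kWh
treadmill: Runtime = 1 h/day × 45 days = 45 h
treadmill: 0.7 kW × 45 h = 31.5 kWh
server: Runtime = 12 h/day × 90 days = 1080 h
server: 0.36 kW × 1080 h = 388.8 kWh
Total energy = 429.3 kWh
Cost = 429.3 × €0.37 = €158.84

€158.84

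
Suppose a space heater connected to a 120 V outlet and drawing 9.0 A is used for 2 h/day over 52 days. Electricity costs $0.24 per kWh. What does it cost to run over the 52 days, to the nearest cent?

Power = 9.0 A × 120 V = 1080 W = 1.08 kW
Runtime = 2 h/day × 52 days = 104 h
Energy = 1.08 kW × 104 h = 112.32 kWh
Cost = 112.32 kWh × $0.24/kWh = $26.96

$26.96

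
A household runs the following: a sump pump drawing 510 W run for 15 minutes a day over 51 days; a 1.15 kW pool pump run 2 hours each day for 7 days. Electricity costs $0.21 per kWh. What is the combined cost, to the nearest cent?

sump pump: Runtime = 15 min × 51 = 765 min = 12.75 h
sump pump: 0.51 kW × 12.75 h = 6.5025 kWh
pool pump: Runtime = 2 h/day × 7 days = 14 h
pool pump: 1.15 kW × 14 h = 16.1 kWh
Total energy = 22.6025 kWh
Cost = 22.6025 × $0.21 = $4.75

$4.75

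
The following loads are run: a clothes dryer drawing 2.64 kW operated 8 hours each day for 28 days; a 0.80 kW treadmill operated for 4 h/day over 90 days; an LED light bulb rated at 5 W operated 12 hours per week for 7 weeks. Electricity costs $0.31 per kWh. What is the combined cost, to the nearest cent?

clothes dryer: Runtime = 8 h/day × 28 days = 224 h
clothes dryer: 2.64 kW × 224 h = 591.36 kWh
treadmill: Runtime = 4 h/day × 90 days = 360 h
treadmill: 0.8 kW × 360 h = 288 kWh
LED light bulb: Runtime = 12 h/week × 7 weeks = 84 h
LED light bulb: 0.005 kW × 84 h = 0.42 kWh
Total energy = 879.78 kWh
Cost = 879.78 × $0.31 = $272.73

$272.73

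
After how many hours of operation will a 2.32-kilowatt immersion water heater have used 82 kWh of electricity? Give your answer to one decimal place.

35.3 h

Hours = 82 kWh ÷ 2.32 kW = 35.3 h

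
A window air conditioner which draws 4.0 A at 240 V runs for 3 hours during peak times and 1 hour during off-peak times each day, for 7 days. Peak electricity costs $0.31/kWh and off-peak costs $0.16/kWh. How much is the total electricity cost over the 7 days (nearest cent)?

$7.32

Power = 4.0 A × 240 V = 960 W = 0.96 kW
Peak energy = 0.96 kW × 3 h × 7 = 20.16 kWh
Off-peak energy = 0.96 kW × 1 h × 7 = 6.72 kWh
Cost = 20.16 × $0.31 + 6.72 × $0.16 = $6.2496 + $1.0752 = $7.32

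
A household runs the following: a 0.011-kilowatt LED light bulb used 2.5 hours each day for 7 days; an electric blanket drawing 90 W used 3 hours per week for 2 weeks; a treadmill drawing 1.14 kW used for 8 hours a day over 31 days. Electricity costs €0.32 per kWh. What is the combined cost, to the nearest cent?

€90.70

LED light bulb: Runtime = 2.5 h/day × 7 days = 17.5 h
LED light bulb: 0.011 kW × 17.5 h = 0.1925 kWh
electric blanket: Runtime = 3 h/week × 2 weeks = 6 h
electric blanket: 0.09 kW × 6 h = 0.54 kWh
treadmill: Runtime = 8 h/day × 31 days = 248 h
treadmill: 1.14 kW × 248 h = 282.72 kWh
Total energy = 283.4525 kWh
Cost = 283.4525 × €0.32 = €90.70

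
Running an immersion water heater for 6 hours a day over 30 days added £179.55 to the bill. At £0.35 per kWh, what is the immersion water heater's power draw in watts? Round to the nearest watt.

2850 W

Energy = £179.55 ÷ £0.35/kWh = 513 kWh
Runtime = 6 h/day × 30 days = 180 h
Power = 513 kWh ÷ 180 h = 2.85 kW = 2850 W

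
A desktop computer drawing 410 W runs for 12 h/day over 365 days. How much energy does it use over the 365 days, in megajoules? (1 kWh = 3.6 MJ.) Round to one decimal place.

Runtime = 12 h/day × 365 days = 4380 h
Energy = 0.41 kW × 4380 h = 1795.8 kWh
= 1795.8 × 3.6 MJ = 6464.9 MJ

6464.9 MJ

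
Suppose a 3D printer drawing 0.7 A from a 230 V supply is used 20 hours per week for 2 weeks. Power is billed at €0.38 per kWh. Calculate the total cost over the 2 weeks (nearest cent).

Power = 0.7 A × 230 V = 161 W = 0.161 kW
Runtime = 20 h/week × 2 weeks = 40 h
Energy = 0.161 kW × 40 h = 6.44 kWh
Cost = 6.44 kWh × €0.38/kWh = €2.45

€2.45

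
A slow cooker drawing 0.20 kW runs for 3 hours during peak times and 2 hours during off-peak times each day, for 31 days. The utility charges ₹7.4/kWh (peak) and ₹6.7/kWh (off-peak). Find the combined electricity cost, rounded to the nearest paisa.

₹220.72

Peak energy = 0.2 kW × 3 h × 31 = 18.6 kWh
Off-peak energy = 0.2 kW × 2 h × 31 = 12.4 kWh
Cost = 18.6 × ₹7.4 + 12.4 × ₹6.7 = ₹137.64 + ₹83.08 = ₹220.72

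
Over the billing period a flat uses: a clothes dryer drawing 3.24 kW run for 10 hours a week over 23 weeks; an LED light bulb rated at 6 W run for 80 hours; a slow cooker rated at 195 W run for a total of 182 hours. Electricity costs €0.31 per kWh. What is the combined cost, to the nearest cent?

clothes dryer: Runtime = 10 h/week × 23 weeks = 230 h
clothes dryer: 3.24 kW × 230 h = 745.2 kWh
LED light bulb: 0.006 kW × 80 h = 0.48 kWh
slow cooker: 0.195 kW × 182 h = 35.49 kWh
Total energy = 781.17 kWh
Cost = 781.17 × €0.31 = €242.16

€242.16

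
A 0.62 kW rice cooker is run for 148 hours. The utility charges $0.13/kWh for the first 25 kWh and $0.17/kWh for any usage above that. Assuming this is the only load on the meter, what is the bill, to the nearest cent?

$14.60

Energy = 0.62 kW × 148 h = 91.76 kWh
Tier 1 (0–25 kWh): 25 × $0.13 = $3.25
Above 25 kWh: 66.76 × $0.17 = $11.3492
Bill = $14.60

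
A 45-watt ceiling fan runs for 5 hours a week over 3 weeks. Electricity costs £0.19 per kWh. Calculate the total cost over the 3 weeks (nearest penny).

Runtime = 5 h/week × 3 weeks = 15 h
Energy = 0.045 kW × 15 h = 0.675 kWh
Cost = 0.675 kWh × £0.19/kWh = £0.13

£0.13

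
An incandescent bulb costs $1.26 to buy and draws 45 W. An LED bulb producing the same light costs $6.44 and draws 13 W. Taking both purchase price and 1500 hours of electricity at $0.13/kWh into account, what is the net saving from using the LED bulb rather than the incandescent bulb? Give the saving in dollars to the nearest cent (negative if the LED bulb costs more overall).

$1.06

incandescent bulb: $1.26 + (45/1000) kW × 1500 h × $0.13 = $1.26 + $8.775 = $10.035
LED bulb: $6.44 + (13/1000) kW × 1500 h × $0.13 = $6.44 + $2.535 = $8.975
Saving = $10.035 − $8.975 = $1.06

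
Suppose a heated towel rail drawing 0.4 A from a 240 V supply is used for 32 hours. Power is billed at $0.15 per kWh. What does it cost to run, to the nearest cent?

$0.46

Power = 0.4 A × 240 V = 96 W = 0.096 kW
Energy = 0.096 kW × 32 h = 3.072 kWh
Cost = 3.072 kWh × $0.15/kWh = $0.46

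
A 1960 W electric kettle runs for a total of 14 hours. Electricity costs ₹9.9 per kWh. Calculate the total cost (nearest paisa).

Energy = 1.96 kW × 14 h = 27.44 kWh
Cost = 27.44 kWh × ₹9.9/kWh = ₹271.66

₹271.66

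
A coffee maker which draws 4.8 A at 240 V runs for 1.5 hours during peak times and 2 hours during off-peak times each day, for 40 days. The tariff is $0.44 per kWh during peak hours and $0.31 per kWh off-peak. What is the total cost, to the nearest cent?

Power = 4.8 A × 240 V = 1152 W = 1.152 kW
Peak energy = 1.152 kW × 1.5 h × 40 = 69.12 kWh
Off-peak energy = 1.152 kW × 2 h × 40 = 92.16 kWh
Cost = 69.12 × $0.44 + 92.16 × $0.31 = $30.4128 + $28.5696 = $58.98

$58.98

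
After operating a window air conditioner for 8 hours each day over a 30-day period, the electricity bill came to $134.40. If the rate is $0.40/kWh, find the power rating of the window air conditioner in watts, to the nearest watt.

Energy = $134.40 ÷ $0.40/kWh = 336 kWh
Runtime = 8 h/day × 30 days = 240 h
Power = 336 kWh ÷ 240 h = 1.4 kW = 1400 W

1400 W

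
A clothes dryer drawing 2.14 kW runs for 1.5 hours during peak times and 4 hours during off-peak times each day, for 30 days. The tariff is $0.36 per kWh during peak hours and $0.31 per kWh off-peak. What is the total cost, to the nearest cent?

Peak energy = 2.14 kW × 1.5 h × 30 = 96.3 kWh
Off-peak energy = 2.14 kW × 4 h × 30 = 256.8 kWh
Cost = 96.3 × $0.36 + 256.8 × $0.31 = $34.668 + $79.608 = $114.28

$114.28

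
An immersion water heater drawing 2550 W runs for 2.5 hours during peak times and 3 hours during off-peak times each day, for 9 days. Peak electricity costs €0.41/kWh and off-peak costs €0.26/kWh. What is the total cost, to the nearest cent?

€41.42

Peak energy = 2.55 kW × 2.5 h × 9 = 57.375 kWh
Off-peak energy = 2.55 kW × 3 h × 9 = 68.85 kWh
Cost = 57.375 × €0.41 + 68.85 × €0.26 = €23.52375 + €17.901 = €41.42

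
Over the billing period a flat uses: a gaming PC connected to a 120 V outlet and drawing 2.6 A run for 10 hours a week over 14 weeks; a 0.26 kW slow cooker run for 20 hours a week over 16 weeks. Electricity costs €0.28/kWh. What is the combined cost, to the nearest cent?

gaming PC: Power = 2.6 A × 120 V = 312 W = 0.312 kW
gaming PC: Runtime = 10 h/week × 14 weeks = 140 h
gaming PC: 0.312 kW × 140 h = 43.68 kWh
slow cooker: Runtime = 20 h/week × 16 weeks = 320 h
slow cooker: 0.26 kW × 320 h = 83.2 kWh
Total energy = 126.88 kWh
Cost = 126.88 × €0.28 = €35.53

€35.53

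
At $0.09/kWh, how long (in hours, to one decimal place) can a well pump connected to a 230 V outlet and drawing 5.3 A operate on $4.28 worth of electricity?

39.0 h

Power = 5.3 A × 230 V = 1219 W = 1.219 kW
Energy available = $4.28 ÷ $0.09/kWh = 47.5556 kWh
Hours = 47.5556 kWh ÷ 1.219 kW = 39.0 h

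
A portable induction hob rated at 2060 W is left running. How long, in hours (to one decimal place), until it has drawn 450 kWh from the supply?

Hours = 450 kWh ÷ 2.06 kW = 218.4 h

218.4 h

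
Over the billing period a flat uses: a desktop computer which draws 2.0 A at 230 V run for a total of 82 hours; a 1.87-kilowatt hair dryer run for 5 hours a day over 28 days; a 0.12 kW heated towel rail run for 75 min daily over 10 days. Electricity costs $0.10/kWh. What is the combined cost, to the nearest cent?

desktop computer: Power = 2.0 A × 230 V = 460 W = 0.46 kW
desktop computer: 0.46 kW × 82 h = 37.72 kWh
hair dryer: Runtime = 5 h/day × 28 days = 140 h
hair dryer: 1.87 kW × 140 h = 261.8 kWh
heated towel rail: Runtime = 75 min × 10 = 750 min = 12.5 h
heated towel rail: 0.12 kW × 12.5 h = 1.5 kWh
Total energy = 301.02 kWh
Cost = 301.02 × $0.10 = $30.10

$30.10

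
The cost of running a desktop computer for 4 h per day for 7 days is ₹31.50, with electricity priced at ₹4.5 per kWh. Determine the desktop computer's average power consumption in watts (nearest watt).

Energy = ₹31.50 ÷ ₹4.5/kWh = 7 kWh
Runtime = 4 h/day × 7 days = 28 h
Power = 7 kWh ÷ 28 h = 0.25 kW = 250 W

250 W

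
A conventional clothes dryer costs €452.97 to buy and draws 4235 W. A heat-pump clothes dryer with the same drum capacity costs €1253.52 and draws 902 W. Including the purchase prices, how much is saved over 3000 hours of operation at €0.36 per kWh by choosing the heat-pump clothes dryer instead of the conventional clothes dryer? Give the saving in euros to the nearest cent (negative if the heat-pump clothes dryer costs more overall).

conventional clothes dryer: €452.97 + (4235/1000) kW × 3000 h × €0.36 = €452.97 + €4573.8 = €5026.77
heat-pump clothes dryer: €1253.52 + (902/1000) kW × 3000 h × €0.36 = €1253.52 + €974.16 = €2227.68
Saving = €5026.77 − €2227.68 = €2799.09

€2799.09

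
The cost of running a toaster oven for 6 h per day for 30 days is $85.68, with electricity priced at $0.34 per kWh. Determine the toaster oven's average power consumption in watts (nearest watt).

1400 W

Energy = $85.68 ÷ $0.34/kWh = 252 kWh
Runtime = 6 h/day × 30 days = 180 h
Power = 252 kWh ÷ 180 h = 1.4 kW = 1400 W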